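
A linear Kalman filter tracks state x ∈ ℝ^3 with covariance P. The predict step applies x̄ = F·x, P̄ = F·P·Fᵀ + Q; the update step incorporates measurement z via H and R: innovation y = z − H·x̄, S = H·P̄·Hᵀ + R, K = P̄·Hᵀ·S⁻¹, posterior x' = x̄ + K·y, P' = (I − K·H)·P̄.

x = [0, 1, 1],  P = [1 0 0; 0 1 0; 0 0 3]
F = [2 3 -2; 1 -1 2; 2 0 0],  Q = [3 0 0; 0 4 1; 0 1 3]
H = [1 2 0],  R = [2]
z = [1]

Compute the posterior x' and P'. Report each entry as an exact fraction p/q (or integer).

x' = [23/25, 2/25, -2/5]
P' = [698/25 -348/25 18/5; -348/25 371/50 -8/5; 18/5 -8/5 5]

x̄ = F·x = [1, 1, 0]
P̄ = F·P·Fᵀ + Q = [28 -13 4; -13 18 3; 4 3 7]
y = z − H·x̄ = [-2]
S = H·P̄·Hᵀ + R = [50]
K = P̄·Hᵀ·S⁻¹ = [1/25; 23/50; 1/5]
x' = x̄ + K·y = [23/25, 2/25, -2/5]
P' = (I − K·H)·P̄ = [698/25 -348/25 18/5; -348/25 371/50 -8/5; 18/5 -8/5 5]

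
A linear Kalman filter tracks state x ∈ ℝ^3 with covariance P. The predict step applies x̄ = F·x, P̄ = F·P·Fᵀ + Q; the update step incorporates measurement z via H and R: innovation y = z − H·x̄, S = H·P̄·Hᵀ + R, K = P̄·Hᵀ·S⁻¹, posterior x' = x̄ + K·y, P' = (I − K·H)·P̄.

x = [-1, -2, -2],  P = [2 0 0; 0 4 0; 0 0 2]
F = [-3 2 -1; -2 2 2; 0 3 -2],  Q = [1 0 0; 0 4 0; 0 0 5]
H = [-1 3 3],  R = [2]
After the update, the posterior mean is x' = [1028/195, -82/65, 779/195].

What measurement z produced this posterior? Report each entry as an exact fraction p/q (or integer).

x̄ = F·x = [1, -6, -2]
P̄ = F·P·Fᵀ + Q = [37 24 28; 24 36 16; 28 16 49]
S = H·P̄·Hᵀ + R = [780]
K = P̄·Hᵀ·S⁻¹ = [119/780; 11/65; 167/780]
x' − x̄ = [833/195, 308/65, 1169/195] = K·y
y = (KᵀK)⁻¹·Kᵀ·(x' − x̄) = [28]
z = y + H·x̄ = [28] + [-25] = [3]

z = [3]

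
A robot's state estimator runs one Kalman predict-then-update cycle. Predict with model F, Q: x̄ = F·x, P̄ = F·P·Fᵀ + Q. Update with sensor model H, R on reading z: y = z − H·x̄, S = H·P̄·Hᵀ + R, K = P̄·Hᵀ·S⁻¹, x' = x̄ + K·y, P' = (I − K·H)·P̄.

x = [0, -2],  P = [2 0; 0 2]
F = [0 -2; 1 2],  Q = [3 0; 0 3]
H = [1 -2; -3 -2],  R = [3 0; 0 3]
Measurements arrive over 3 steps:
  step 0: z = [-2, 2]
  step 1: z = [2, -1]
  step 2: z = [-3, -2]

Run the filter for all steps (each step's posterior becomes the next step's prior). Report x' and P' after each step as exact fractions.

step 0: x̄ = F·x = [4, -4]
step 0: P̄ = F·P·Fᵀ + Q = [11 -8; -8 13]
step 0: y = z − H·x̄ = [-14, 6]
step 0: S = H·P̄·Hᵀ + R = [98 -13; -13 58]
step 0: K = P̄·Hᵀ·S⁻¹ = [269/1103 -263/1103; -1998/5515 -638/5515]
step 0: x' = x̄ + K·y = [-932/1103, 2084/5515]
step 0: P' = (I − K·H)·P̄ = [399/1103 -204/1103; -204/1103 2487/5515]
step 1: x̄ = F·x = [-4168/5515, -492/5515]
step 1: P̄ = F·P·Fᵀ + Q = [26493/5515 -7908/5515; -7908/5515 24408/5515]
step 1: y = z − H·x̄ = [14214/5515, -19003/5515]
step 1: S = H·P̄·Hᵀ + R = [172302/5515 -13479/5515; -13479/5515 257718/5515]
step 1: K = P̄·Hᵀ·S⁻¹ = [202391/890977 -209509/890977; -301340/890977 -102508/890977]
step 1: x' = x̄ + K·y = [570171/890977, -502928/890977]
step 1: P' = (I − K·H)·P̄ = [308925/890977 -149124/890977; -149124/890977 377448/890977]
step 2: x̄ = F·x = [1005856/890977, -435685/890977]
step 2: P̄ = F·P·Fᵀ + Q = [4182723/890977 -1211544/890977; -1211544/890977 3895152/890977]
step 2: y = z − H·x̄ = [-4550157/890977, 364244/890977]
step 2: S = H·P̄·Hᵀ + R = [27282438/890977 -1813737/890977; -1813737/890977 41359518/890977]
step 2: K = P̄·Hᵀ·S⁻¹ = [31781457/140307755 -32954547/140307755; -6767128/20043965 -2310712/20043965]
step 2: x' = x̄ + K·y = [-2482783/20043965, 23813159/20043965]
step 2: P' = (I − K·H)·P̄ = [48552003/140307755 -3342312/20043965; -3342312/20043965 8479536/20043965]

step 0: x' = [-932/1103, 2084/5515], P' = [399/1103 -204/1103; -204/1103 2487/5515]
step 1: x' = [570171/890977, -502928/890977], P' = [308925/890977 -149124/890977; -149124/890977 377448/890977]
step 2: x' = [-2482783/20043965, 23813159/20043965], P' = [48552003/140307755 -3342312/20043965; -3342312/20043965 8479536/20043965]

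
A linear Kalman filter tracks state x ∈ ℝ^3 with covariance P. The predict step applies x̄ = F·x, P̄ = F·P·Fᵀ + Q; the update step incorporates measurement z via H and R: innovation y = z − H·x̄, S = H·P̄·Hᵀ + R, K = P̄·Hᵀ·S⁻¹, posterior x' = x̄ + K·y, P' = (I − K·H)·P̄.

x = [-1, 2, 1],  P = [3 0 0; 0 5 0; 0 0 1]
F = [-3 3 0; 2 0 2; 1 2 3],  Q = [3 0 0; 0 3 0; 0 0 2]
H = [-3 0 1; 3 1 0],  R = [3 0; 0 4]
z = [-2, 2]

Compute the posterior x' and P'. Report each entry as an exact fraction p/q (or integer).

x̄ = F·x = [9, 0, 6]
P̄ = F·P·Fᵀ + Q = [75 -18 21; -18 19 12; 21 12 34]
y = z − H·x̄ = [19, -25]
S = H·P̄·Hᵀ + R = [586 -546; -546 590]
K = P̄·Hᵀ·S⁻¹ = [-3669/23812 4959/23812; 9915/23812 7763/23812; 2980/5953 7029/11906]
x' = x̄ + K·y = [10311/11906, -2845/11906, 8951/11906]
P' = (I − K·H)·P̄ = [10911/23812 -12897/23812 10863/11906; -12897/23812 69743/23812 -4473/11906; 10863/11906 -4473/11906 50469/11906]

x' = [10311/11906, -2845/11906, 8951/11906]
P' = [10911/23812 -12897/23812 10863/11906; -12897/23812 69743/23812 -4473/11906; 10863/11906 -4473/11906 50469/11906]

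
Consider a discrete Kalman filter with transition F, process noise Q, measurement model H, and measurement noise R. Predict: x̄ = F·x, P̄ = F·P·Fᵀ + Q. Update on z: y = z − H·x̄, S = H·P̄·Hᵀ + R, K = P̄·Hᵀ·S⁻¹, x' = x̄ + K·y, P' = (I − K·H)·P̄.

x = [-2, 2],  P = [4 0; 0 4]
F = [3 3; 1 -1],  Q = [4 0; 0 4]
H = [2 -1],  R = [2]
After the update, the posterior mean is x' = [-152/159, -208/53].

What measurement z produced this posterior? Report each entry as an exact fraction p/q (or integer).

z = [2]

x̄ = F·x = [0, -4]
P̄ = F·P·Fᵀ + Q = [76 0; 0 12]
S = H·P̄·Hᵀ + R = [318]
K = P̄·Hᵀ·S⁻¹ = [76/159; -2/53]
x' − x̄ = [-152/159, 4/53] = K·y
y = (KᵀK)⁻¹·Kᵀ·(x' − x̄) = [-2]
z = y + H·x̄ = [-2] + [4] = [2]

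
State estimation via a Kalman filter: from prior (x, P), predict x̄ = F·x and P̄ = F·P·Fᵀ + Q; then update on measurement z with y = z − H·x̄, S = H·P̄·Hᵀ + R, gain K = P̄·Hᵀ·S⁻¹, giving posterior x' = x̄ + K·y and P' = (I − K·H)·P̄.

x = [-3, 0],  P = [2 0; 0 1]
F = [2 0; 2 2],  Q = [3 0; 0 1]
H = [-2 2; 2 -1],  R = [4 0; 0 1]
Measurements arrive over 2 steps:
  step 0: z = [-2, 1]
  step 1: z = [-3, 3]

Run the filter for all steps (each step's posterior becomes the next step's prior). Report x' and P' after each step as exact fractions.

step 0: x̄ = F·x = [-6, -6]
step 0: P̄ = F·P·Fᵀ + Q = [11 8; 8 13]
step 0: y = z − H·x̄ = [-2, 7]
step 0: S = H·P̄·Hᵀ + R = [36 -22; -22 26]
step 0: K = P̄·Hᵀ·S⁻¹ = [38/113 93/113; 163/226 82/113]
step 0: x' = x̄ + K·y = [-103/113, -267/113]
step 0: P' = (I − K·H)·P̄ = [169/113 245/113; 245/113 408/113]
step 1: x̄ = F·x = [-206/113, -740/113]
step 1: P̄ = F·P·Fᵀ + Q = [1015/113 1656/113; 1656/113 4381/113]
step 1: y = z − H·x̄ = [729/113, 11/113]
step 1: S = H·P̄·Hᵀ + R = [8788/113 -2886/113; -2886/113 1930/113]
step 1: K = P̄·Hᵀ·S⁻¹ = [7862/19097 1189/1469; 32891/38194 1078/1469]
step 1: x' = x̄ + K·y = [17411/19097, -35201/38194]
step 1: P' = (I − K·H)·P̄ = [31181/19097 46905/19097; 46905/19097 79796/19097]

step 0: x' = [-103/113, -267/113], P' = [169/113 245/113; 245/113 408/113]
step 1: x' = [17411/19097, -35201/38194], P' = [31181/19097 46905/19097; 46905/19097 79796/19097]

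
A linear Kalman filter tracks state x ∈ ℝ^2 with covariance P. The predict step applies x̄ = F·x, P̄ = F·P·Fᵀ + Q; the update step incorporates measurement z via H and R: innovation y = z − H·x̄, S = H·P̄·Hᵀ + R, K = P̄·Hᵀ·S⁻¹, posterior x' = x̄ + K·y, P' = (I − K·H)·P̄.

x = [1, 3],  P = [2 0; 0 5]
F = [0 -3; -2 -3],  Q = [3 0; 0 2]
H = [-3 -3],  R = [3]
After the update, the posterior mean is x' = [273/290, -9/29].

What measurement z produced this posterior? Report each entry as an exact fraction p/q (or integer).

x̄ = F·x = [-9, -11]
P̄ = F·P·Fᵀ + Q = [48 45; 45 55]
S = H·P̄·Hᵀ + R = [1740]
K = P̄·Hᵀ·S⁻¹ = [-93/580; -5/29]
x' − x̄ = [2883/290, 310/29] = K·y
y = (KᵀK)⁻¹·Kᵀ·(x' − x̄) = [-62]
z = y + H·x̄ = [-62] + [60] = [-2]

z = [-2]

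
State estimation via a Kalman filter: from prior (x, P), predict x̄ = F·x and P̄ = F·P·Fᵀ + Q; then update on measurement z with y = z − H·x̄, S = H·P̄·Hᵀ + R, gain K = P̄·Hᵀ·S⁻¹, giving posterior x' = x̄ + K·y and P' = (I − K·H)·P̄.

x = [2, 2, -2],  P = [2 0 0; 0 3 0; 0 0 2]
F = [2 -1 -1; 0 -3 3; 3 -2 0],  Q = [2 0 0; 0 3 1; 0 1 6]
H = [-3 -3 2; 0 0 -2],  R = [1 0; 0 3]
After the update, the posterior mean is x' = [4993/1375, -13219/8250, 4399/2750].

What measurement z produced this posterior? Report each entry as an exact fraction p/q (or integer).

x̄ = F·x = [4, -12, 2]
P̄ = F·P·Fᵀ + Q = [15 3 18; 3 48 19; 18 19 36]
S = H·P̄·Hᵀ + R = [322 78; 78 147]
K = P̄·Hᵀ·S⁻¹ = [27/6875 -1698/6875; -4647/13750 -1633/20625; -39/13750 -3357/6875]
x' − x̄ = [-507/1375, 85781/8250, -1101/2750] = K·y
y = (KᵀK)⁻¹·Kᵀ·(x' − x̄) = [-31, 1]
z = y + H·x̄ = [-31, 1] + [28, -4] = [-3, -3]

z = [-3, -3]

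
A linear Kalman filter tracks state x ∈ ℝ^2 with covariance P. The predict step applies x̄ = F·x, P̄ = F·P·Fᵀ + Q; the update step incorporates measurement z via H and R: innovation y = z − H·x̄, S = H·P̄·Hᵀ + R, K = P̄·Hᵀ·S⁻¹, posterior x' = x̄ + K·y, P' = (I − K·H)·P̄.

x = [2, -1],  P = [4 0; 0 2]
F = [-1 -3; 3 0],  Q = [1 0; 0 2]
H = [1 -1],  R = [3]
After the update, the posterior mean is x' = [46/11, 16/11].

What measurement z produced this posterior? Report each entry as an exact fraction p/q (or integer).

z = [3]

x̄ = F·x = [1, 6]
P̄ = F·P·Fᵀ + Q = [23 -12; -12 38]
S = H·P̄·Hᵀ + R = [88]
K = P̄·Hᵀ·S⁻¹ = [35/88; -25/44]
x' − x̄ = [35/11, -50/11] = K·y
y = (KᵀK)⁻¹·Kᵀ·(x' − x̄) = [8]
z = y + H·x̄ = [8] + [-5] = [3]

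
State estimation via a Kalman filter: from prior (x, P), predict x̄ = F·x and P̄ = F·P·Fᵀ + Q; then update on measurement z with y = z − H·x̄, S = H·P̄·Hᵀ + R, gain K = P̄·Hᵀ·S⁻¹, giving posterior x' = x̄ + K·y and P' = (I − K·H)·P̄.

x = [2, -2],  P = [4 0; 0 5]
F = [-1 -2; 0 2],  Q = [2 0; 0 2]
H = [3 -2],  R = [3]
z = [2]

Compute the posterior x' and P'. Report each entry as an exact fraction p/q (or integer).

x̄ = F·x = [2, -4]
P̄ = F·P·Fᵀ + Q = [26 -20; -20 22]
y = z − H·x̄ = [-12]
S = H·P̄·Hᵀ + R = [565]
K = P̄·Hᵀ·S⁻¹ = [118/565; -104/565]
x' = x̄ + K·y = [-286/565, -1012/565]
P' = (I − K·H)·P̄ = [766/565 972/565; 972/565 1614/565]

x' = [-286/565, -1012/565]
P' = [766/565 972/565; 972/565 1614/565]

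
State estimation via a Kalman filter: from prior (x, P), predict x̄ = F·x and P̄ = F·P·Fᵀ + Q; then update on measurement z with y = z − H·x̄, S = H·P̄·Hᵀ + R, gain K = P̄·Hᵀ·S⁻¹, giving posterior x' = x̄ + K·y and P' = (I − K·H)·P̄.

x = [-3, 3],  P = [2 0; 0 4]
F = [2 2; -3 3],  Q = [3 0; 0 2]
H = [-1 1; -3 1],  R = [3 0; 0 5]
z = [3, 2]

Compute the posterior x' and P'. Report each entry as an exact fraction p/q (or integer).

x̄ = F·x = [0, 18]
P̄ = F·P·Fᵀ + Q = [27 12; 12 56]
y = z − H·x̄ = [-15, -16]
S = H·P̄·Hᵀ + R = [62 89; 89 232]
K = P̄·Hᵀ·S⁻¹ = [2661/6463 -2943/6463; 8428/6463 -2676/6463]
x' = x̄ + K·y = [7173/6463, 32730/6463]
P' = (I − K·H)·P̄ = [11349/6463 19332/6463; 19332/6463 44616/6463]

x' = [7173/6463, 32730/6463]
P' = [11349/6463 19332/6463; 19332/6463 44616/6463]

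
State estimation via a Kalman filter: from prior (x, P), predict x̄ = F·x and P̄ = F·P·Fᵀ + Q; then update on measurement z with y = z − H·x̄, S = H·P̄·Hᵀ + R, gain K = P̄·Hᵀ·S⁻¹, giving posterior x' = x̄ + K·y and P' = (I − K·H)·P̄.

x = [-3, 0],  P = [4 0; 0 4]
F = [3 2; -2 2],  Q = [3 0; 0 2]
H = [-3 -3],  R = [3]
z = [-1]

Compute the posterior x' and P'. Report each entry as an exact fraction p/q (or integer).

x̄ = F·x = [-9, 6]
P̄ = F·P·Fᵀ + Q = [55 -8; -8 34]
y = z − H·x̄ = [-10]
S = H·P̄·Hᵀ + R = [660]
K = P̄·Hᵀ·S⁻¹ = [-47/220; -13/110]
x' = x̄ + K·y = [-151/22, 79/11]
P' = (I − K·H)·P̄ = [5473/220 -2713/110; -2713/110 1363/55]

x' = [-151/22, 79/11]
P' = [5473/220 -2713/110; -2713/110 1363/55]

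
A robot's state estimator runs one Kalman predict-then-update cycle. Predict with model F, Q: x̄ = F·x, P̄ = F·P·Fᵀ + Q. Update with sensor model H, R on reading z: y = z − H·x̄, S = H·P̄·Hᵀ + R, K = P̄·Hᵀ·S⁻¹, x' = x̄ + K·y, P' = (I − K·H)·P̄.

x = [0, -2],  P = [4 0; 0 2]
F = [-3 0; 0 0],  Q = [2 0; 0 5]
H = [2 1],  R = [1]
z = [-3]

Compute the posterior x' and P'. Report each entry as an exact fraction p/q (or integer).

x' = [-114/79, -15/158]
P' = [114/79 -190/79; -190/79 765/158]

x̄ = F·x = [0, 0]
P̄ = F·P·Fᵀ + Q = [38 0; 0 5]
y = z − H·x̄ = [-3]
S = H·P̄·Hᵀ + R = [158]
K = P̄·Hᵀ·S⁻¹ = [38/79; 5/158]
x' = x̄ + K·y = [-114/79, -15/158]
P' = (I − K·H)·P̄ = [114/79 -190/79; -190/79 765/158]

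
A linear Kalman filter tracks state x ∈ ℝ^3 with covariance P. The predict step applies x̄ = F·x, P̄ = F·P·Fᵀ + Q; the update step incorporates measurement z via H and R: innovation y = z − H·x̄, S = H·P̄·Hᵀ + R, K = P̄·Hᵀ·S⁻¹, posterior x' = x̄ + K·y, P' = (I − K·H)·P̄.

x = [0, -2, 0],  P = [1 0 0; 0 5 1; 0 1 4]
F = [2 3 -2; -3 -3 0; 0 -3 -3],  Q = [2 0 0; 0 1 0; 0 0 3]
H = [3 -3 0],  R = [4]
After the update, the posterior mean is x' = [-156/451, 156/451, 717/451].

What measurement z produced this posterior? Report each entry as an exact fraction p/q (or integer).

z = [-2]

x̄ = F·x = [-6, 6, 6]
P̄ = F·P·Fᵀ + Q = [55 -45 -24; -45 55 54; -24 54 102]
S = H·P̄·Hᵀ + R = [1804]
K = P̄·Hᵀ·S⁻¹ = [75/451; -75/451; -117/902]
x' − x̄ = [2550/451, -2550/451, -1989/451] = K·y
y = (KᵀK)⁻¹·Kᵀ·(x' − x̄) = [34]
z = y + H·x̄ = [34] + [-36] = [-2]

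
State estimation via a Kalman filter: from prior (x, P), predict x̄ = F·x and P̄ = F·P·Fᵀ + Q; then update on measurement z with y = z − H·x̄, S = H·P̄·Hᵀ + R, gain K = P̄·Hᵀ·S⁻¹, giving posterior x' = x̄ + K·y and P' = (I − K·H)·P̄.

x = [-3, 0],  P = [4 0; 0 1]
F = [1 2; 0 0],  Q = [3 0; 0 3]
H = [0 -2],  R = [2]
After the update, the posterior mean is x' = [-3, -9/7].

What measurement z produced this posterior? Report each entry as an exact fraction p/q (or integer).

z = [3]

x̄ = F·x = [-3, 0]
P̄ = F·P·Fᵀ + Q = [11 0; 0 3]
S = H·P̄·Hᵀ + R = [14]
K = P̄·Hᵀ·S⁻¹ = [0; -3/7]
x' − x̄ = [0, -9/7] = K·y
y = (KᵀK)⁻¹·Kᵀ·(x' − x̄) = [3]
z = y + H·x̄ = [3] + [0] = [3]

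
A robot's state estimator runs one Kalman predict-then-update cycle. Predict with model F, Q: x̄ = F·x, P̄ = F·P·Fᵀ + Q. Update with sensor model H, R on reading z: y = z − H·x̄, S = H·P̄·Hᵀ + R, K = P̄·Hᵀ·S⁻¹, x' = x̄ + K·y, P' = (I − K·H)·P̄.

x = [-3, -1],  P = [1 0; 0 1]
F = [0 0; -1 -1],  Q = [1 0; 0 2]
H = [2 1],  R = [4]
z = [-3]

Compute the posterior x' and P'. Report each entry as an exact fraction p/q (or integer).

x' = [-7/6, 5/3]
P' = [2/3 -2/3; -2/3 8/3]

x̄ = F·x = [0, 4]
P̄ = F·P·Fᵀ + Q = [1 0; 0 4]
y = z − H·x̄ = [-7]
S = H·P̄·Hᵀ + R = [12]
K = P̄·Hᵀ·S⁻¹ = [1/6; 1/3]
x' = x̄ + K·y = [-7/6, 5/3]
P' = (I − K·H)·P̄ = [2/3 -2/3; -2/3 8/3]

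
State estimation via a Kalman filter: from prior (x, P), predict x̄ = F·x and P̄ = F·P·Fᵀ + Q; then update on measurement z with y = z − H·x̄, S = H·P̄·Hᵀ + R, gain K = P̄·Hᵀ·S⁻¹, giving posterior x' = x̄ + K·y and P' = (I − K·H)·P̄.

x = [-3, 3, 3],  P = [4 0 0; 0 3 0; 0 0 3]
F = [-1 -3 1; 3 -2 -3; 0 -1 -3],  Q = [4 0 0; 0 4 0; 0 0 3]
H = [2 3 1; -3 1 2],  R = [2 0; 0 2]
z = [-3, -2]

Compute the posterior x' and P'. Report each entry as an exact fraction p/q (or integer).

x̄ = F·x = [-3, -24, -12]
P̄ = F·P·Fᵀ + Q = [38 -3 0; -3 79 33; 0 33 33]
y = z − H·x̄ = [87, 37]
S = H·P̄·Hᵀ + R = [1060 327; 327 705]
K = P̄·Hᵀ·S⁻¹ = [28498/213457 -48643/213457; 45254/213457 76912/640371; 20229/213457 20592/213457]
x' = x̄ + K·y = [39164/213457, -711866/640371, -39657/213457]
P' = (I − K·H)·P̄ = [510769/213457 -672821/213457 1053921/213457; -672821/213457 2903693/640371 -1467543/213457; 1053921/213457 -1467543/213457 2335245/213457]

x' = [39164/213457, -711866/640371, -39657/213457]
P' = [510769/213457 -672821/213457 1053921/213457; -672821/213457 2903693/640371 -1467543/213457; 1053921/213457 -1467543/213457 2335245/213457]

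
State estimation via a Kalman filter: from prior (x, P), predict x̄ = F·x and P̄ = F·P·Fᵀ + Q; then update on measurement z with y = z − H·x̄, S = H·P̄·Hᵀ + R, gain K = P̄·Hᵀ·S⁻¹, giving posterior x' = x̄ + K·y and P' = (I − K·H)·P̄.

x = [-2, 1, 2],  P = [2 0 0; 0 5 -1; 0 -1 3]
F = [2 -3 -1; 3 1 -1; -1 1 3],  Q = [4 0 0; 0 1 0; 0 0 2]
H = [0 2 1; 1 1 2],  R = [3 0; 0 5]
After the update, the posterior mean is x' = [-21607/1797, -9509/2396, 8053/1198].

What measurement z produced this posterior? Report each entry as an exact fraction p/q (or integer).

z = [-1, -3]

x̄ = F·x = [-9, -7, 9]
P̄ = F·P·Fᵀ + Q = [54 -2 -18; -2 29 -12; -18 -12 30]
S = H·P̄·Hᵀ + R = [101 36; 36 84]
K = P̄·Hᵀ·S⁻¹ = [-202/599 602/1797; 313/599 -451/2396; -48/599 469/1198]
x' − x̄ = [-5434/1797, 7263/2396, -2729/1198] = K·y
y = (KᵀK)⁻¹·Kᵀ·(x' − x̄) = [4, -5]
z = y + H·x̄ = [4, -5] + [-5, 2] = [-1, -3]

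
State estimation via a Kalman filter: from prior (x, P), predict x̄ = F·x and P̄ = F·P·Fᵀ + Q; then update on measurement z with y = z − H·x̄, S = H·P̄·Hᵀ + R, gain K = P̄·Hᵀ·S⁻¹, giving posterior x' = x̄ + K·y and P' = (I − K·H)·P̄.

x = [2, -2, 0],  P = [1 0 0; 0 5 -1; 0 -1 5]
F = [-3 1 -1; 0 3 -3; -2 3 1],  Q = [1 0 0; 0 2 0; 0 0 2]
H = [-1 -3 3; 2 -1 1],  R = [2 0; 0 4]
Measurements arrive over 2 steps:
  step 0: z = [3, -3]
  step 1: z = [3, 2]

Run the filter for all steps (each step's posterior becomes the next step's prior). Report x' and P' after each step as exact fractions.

step 0: x̄ = F·x = [-8, -6, -10]
step 0: P̄ = F·P·Fᵀ + Q = [22 36 18; 36 110 36; 18 36 50]
step 0: y = z − H·x̄ = [7, 17]
step 0: S = H·P̄·Hᵀ + R = [924 130; 130 108]
step 0: K = P̄·Hᵀ·S⁻¹ = [-2897/20723 8476/20723; -6901/20723 7923/20723; -977/20723 10770/20723]
step 0: x' = x̄ + K·y = [-41971/20723, -37954/20723, -30979/20723]
step 0: P' = (I − K·H)·P̄ = [15358/20723 15554/20723 18742/20723; 15554/20723 514918/20723 515502/20723; 18742/20723 515502/20723 521098/20723]
step 1: x̄ = F·x = [118938/20723, -20925/20723, -60899/20723]
step 1: P̄ = F·P·Fᵀ + Q = [183085/20723 43728/20723 -105036/20723; 43728/20723 86554/20723 -2916/20723; -105036/20723 -2916/20723 8089634/20723]
step 1: y = z − H·x̄ = [301029/20723, -2952/391]
step 1: S = H·P̄·Hᵀ + R = [74755295/20723 442190/391; 442190/391 158532/391]
step 1: K = P̄·Hᵀ·S⁻¹ = [-62631443/475674755 37400923/95134951; -31069879/951349510 34573811/380539804; 242891963/951349510 86004113/380539804]
step 1: x' = x̄ + K·y = [408431661/475674755, -2064523647/951349510, -890718421/951349510]
step 1: P' = (I − K·H)·P̄ = [338474038/475674755 78525292/475674755 149595676/475674755; 78525292/475674755 3513926301/951349510 3545563243/951349510; 149595676/475674755 3545563243/951349510 3807221669/951349510]

step 0: x' = [-41971/20723, -37954/20723, -30979/20723], P' = [15358/20723 15554/20723 18742/20723; 15554/20723 514918/20723 515502/20723; 18742/20723 515502/20723 521098/20723]
step 1: x' = [408431661/475674755, -2064523647/951349510, -890718421/951349510], P' = [338474038/475674755 78525292/475674755 149595676/475674755; 78525292/475674755 3513926301/951349510 3545563243/951349510; 149595676/475674755 3545563243/951349510 3807221669/951349510]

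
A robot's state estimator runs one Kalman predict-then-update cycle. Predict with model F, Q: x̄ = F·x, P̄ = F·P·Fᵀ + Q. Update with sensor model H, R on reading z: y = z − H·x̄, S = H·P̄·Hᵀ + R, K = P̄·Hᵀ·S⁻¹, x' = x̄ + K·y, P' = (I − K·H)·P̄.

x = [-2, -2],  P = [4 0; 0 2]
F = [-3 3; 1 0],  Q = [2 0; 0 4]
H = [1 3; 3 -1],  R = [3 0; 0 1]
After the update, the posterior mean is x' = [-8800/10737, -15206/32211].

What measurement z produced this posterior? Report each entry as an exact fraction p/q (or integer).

x̄ = F·x = [0, -2]
P̄ = F·P·Fᵀ + Q = [56 -12; -12 8]
S = H·P̄·Hᵀ + R = [59 48; 48 585]
K = P̄·Hᵀ·S⁻¹ = [340/3579 3220/10737; 3044/10737 -3172/32211]
x' − x̄ = [-8800/10737, 49216/32211] = K·y
y = (KᵀK)⁻¹·Kᵀ·(x' − x̄) = [4, -4]
z = y + H·x̄ = [4, -4] + [-6, 2] = [-2, -2]

z = [-2, -2]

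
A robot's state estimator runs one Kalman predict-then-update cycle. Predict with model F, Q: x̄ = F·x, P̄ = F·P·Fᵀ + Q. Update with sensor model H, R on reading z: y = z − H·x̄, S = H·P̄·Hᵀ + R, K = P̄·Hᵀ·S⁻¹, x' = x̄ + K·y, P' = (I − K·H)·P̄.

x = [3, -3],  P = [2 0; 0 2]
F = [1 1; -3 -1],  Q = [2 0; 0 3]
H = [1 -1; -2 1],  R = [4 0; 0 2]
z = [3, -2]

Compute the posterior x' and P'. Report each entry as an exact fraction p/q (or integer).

x̄ = F·x = [0, -6]
P̄ = F·P·Fᵀ + Q = [6 -8; -8 23]
y = z − H·x̄ = [-3, 4]
S = H·P̄·Hᵀ + R = [49 -59; -59 81]
K = P̄·Hᵀ·S⁻¹ = [-23/244 -77/244; -105/244 41/244]
x' = x̄ + K·y = [-239/244, -985/244]
P' = (I − K·H)·P̄ = [123/122 169/122; 169/122 379/122]

x' = [-239/244, -985/244]
P' = [123/122 169/122; 169/122 379/122]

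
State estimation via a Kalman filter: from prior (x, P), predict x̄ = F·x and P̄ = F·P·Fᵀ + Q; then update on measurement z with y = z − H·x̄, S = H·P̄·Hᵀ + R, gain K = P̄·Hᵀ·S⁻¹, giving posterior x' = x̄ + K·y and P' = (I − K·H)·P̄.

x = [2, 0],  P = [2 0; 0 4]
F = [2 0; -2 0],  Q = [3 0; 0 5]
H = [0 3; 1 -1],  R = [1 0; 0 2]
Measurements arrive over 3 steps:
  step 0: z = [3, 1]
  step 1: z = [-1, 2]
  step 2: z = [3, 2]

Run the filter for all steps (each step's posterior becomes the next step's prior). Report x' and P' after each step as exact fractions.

step 0: x' = [239/141, 44/47], P' = [1523/987 3/47; 3/47 5/47]
step 1: x' = [1334481/804593, -17/47], P' = [1225385/804593 3/47; 3/47 5/47]
step 2: x' = [1571681231/649824115, 43/47], P' = [988973723/649824115 3/47; 3/47 5/47]

step 0: x̄ = F·x = [4, -4]
step 0: P̄ = F·P·Fᵀ + Q = [11 -8; -8 13]
step 0: y = z − H·x̄ = [15, -7]
step 0: S = H·P̄·Hᵀ + R = [118 -63; -63 42]
step 0: K = P̄·Hᵀ·S⁻¹ = [9/47 730/987; 15/47 -1/47]
step 0: x' = x̄ + K·y = [239/141, 44/47]
step 0: P' = (I − K·H)·P̄ = [1523/987 3/47; 3/47 5/47]
step 1: x̄ = F·x = [478/141, -478/141]
step 1: P̄ = F·P·Fᵀ + Q = [9053/987 -6092/987; -6092/987 11027/987]
step 1: y = z − H·x̄ = [431/47, -674/141]
step 1: S = H·P̄·Hᵀ + R = [33410/329 -17119/329; -17119/329 34238/987]
step 1: K = P̄·Hᵀ·S⁻¹ = [9/47 587014/804593; 15/47 -1/47]
step 1: x' = x̄ + K·y = [1334481/804593, -17/47]
step 1: P' = (I − K·H)·P̄ = [1225385/804593 3/47; 3/47 5/47]
step 2: x̄ = F·x = [2668962/804593, -2668962/804593]
step 2: P̄ = F·P·Fᵀ + Q = [7315319/804593 -4901540/804593; -4901540/804593 8924505/804593]
step 2: y = z − H·x̄ = [10420665/804593, -3728738/804593]
step 2: S = H·P̄·Hᵀ + R = [81125138/804593 -41478135/804593; -41478135/804593 27652090/804593]
step 2: K = P̄·Hᵀ·S⁻¹ = [9/47 473747794/649824115; 15/47 -1/47]
step 2: x' = x̄ + K·y = [1571681231/649824115, 43/47]
step 2: P' = (I − K·H)·P̄ = [988973723/649824115 3/47; 3/47 5/47]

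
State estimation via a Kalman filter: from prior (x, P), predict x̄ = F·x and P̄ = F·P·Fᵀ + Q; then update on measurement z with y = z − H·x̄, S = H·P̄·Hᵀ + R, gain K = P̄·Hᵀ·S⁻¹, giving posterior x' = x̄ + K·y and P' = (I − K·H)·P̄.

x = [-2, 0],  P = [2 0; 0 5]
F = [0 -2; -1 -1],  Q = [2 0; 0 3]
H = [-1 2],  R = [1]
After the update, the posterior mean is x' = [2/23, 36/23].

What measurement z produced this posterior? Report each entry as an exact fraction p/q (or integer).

x̄ = F·x = [0, 2]
P̄ = F·P·Fᵀ + Q = [22 10; 10 10]
S = H·P̄·Hᵀ + R = [23]
K = P̄·Hᵀ·S⁻¹ = [-2/23; 10/23]
x' − x̄ = [2/23, -10/23] = K·y
y = (KᵀK)⁻¹·Kᵀ·(x' − x̄) = [-1]
z = y + H·x̄ = [-1] + [4] = [3]

z = [3]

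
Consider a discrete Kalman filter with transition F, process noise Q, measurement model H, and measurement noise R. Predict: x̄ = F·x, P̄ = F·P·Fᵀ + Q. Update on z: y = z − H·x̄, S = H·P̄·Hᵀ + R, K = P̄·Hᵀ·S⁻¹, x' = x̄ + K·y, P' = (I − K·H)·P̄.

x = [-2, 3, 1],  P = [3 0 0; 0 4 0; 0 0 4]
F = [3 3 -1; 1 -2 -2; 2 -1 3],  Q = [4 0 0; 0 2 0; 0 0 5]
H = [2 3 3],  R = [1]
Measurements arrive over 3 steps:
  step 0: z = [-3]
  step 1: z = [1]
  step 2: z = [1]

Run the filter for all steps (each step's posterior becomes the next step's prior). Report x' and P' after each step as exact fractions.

step 0: x̄ = F·x = [2, -10, -4]
step 0: P̄ = F·P·Fᵀ + Q = [71 -7 -6; -7 37 -10; -6 -10 57]
step 0: y = z − H·x̄ = [35]
step 0: S = H·P̄·Hᵀ + R = [795]
step 0: K = P̄·Hᵀ·S⁻¹ = [103/795; 67/795; 43/265]
step 0: x' = x̄ + K·y = [1039/159, -1121/159, 89/53]
step 0: P' = (I − K·H)·P̄ = [45836/795 -12466/795 -6019/265; -12466/795 24926/795 -5531/265; -6019/265 -5531/265 9558/265]
step 1: x̄ = F·x = [-171/53, 2747/159, 4000/159]
step 1: P̄ = F·P·Fᵀ + Q = [217408/265 91823/265 -71837/265; 91823/265 251174/795 116239/795; -71837/265 116239/795 403049/795]
step 1: y = z − H·x̄ = [-6352/53]
step 1: S = H·P̄·Hᵀ + R = [3769832/265]
step 1: K = P̄·Hᵀ·S⁻¹ = [247387/1884916; 551059/3769832; 187807/1884916]
step 1: x' = x̄ + K·y = [-8932655/471229, -342575/1413687, 18683084/1413687]
step 1: P' = (I − K·H)·P̄ = [542255023/942458 138693619/1884916 -430808927/942458; 138693619/1884916 135417805/11309496 -344820611/5654748; -430808927/942458 -344820611/5654748 1034122063/2827374]
step 2: x̄ = F·x = [-100104704/1413687, -21159661/471229, 2795897/1413687]
step 2: P̄ = F·P·Fᵀ + Q = [114099029893/11309496 5285973343/942458 -14361233461/11309496; 5285973343/942458 1477098140/471229 -647209159/942458; -14361233461/11309496 -647209159/942458 2221315645/11309496]
step 2: y = z − H·x̄ = [383672353/1413687]
step 2: S = H·P̄·Hᵀ + R = [1244500649629/11309496]
step 2: K = P̄·Hᵀ·S⁻¹ = [375409399751/1244500649629; 11048152452/65500034191; -45358049711/1244500649629]
step 2: x' = x̄ + K·y = [13761064918801/1244500649629, 57293510269/65500034191, -9848809550710/1244500649629]
step 2: P' = (I − K·H)·P̄ = [94089020631076/1244500649629 636362224074/65500034191 -74691759544873/1244500649629; 636362224074/65500034191 250029595754/65500034191 -670588360986/65500034191; -74691759544873/1244500649629 -670588360986/65500034191 62520565872079/1244500649629]

step 0: x' = [1039/159, -1121/159, 89/53], P' = [45836/795 -12466/795 -6019/265; -12466/795 24926/795 -5531/265; -6019/265 -5531/265 9558/265]
step 1: x' = [-8932655/471229, -342575/1413687, 18683084/1413687], P' = [542255023/942458 138693619/1884916 -430808927/942458; 138693619/1884916 135417805/11309496 -344820611/5654748; -430808927/942458 -344820611/5654748 1034122063/2827374]
step 2: x' = [13761064918801/1244500649629, 57293510269/65500034191, -9848809550710/1244500649629], P' = [94089020631076/1244500649629 636362224074/65500034191 -74691759544873/1244500649629; 636362224074/65500034191 250029595754/65500034191 -670588360986/65500034191; -74691759544873/1244500649629 -670588360986/65500034191 62520565872079/1244500649629]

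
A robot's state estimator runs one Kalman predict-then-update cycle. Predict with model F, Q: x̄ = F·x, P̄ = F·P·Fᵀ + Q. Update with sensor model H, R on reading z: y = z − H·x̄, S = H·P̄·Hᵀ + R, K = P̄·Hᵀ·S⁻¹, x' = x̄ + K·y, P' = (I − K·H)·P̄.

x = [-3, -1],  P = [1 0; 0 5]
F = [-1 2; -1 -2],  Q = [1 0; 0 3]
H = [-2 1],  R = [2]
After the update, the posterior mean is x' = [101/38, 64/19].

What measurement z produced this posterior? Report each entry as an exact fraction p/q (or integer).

z = [-2]

x̄ = F·x = [1, 5]
P̄ = F·P·Fᵀ + Q = [22 -19; -19 24]
S = H·P̄·Hᵀ + R = [190]
K = P̄·Hᵀ·S⁻¹ = [-63/190; 31/95]
x' − x̄ = [63/38, -31/19] = K·y
y = (KᵀK)⁻¹·Kᵀ·(x' − x̄) = [-5]
z = y + H·x̄ = [-5] + [3] = [-2]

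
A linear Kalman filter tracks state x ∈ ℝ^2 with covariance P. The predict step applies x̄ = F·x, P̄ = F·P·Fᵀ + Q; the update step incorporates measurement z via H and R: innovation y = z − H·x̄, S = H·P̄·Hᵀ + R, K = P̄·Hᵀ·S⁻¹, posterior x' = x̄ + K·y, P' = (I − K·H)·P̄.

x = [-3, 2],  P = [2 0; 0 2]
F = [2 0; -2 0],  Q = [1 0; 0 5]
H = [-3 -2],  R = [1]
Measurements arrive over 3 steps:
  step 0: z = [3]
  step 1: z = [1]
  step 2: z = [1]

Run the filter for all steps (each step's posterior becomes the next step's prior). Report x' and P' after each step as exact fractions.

step 0: x' = [-195/38, 117/19], P' = [221/38 -163/19; -163/19 245/19]
step 1: x' = [-131/23, 183/23], P' = [11449/1012 -4231/253; -4231/253 6315/253]
step 2: x' = [-90022/19039, 124199/19039], P' = [291538/19039 -431203/19039; -431203/19039 642345/19039]

step 0: x̄ = F·x = [-6, 6]
step 0: P̄ = F·P·Fᵀ + Q = [9 -8; -8 13]
step 0: y = z − H·x̄ = [-3]
step 0: S = H·P̄·Hᵀ + R = [38]
step 0: K = P̄·Hᵀ·S⁻¹ = [-11/38; -1/19]
step 0: x' = x̄ + K·y = [-195/38, 117/19]
step 0: P' = (I − K·H)·P̄ = [221/38 -163/19; -163/19 245/19]
step 1: x̄ = F·x = [-195/19, 195/19]
step 1: P̄ = F·P·Fᵀ + Q = [461/19 -442/19; -442/19 537/19]
step 1: y = z − H·x̄ = [-176/19]
step 1: S = H·P̄·Hᵀ + R = [1012/19]
step 1: K = P̄·Hᵀ·S⁻¹ = [-499/1012; 63/253]
step 1: x' = x̄ + K·y = [-131/23, 183/23]
step 1: P' = (I − K·H)·P̄ = [11449/1012 -4231/253; -4231/253 6315/253]
step 2: x̄ = F·x = [-262/23, 262/23]
step 2: P̄ = F·P·Fᵀ + Q = [11702/253 -11449/253; -11449/253 12714/253]
step 2: y = z − H·x̄ = [-239/23]
step 2: S = H·P̄·Hᵀ + R = [19039/253]
step 2: K = P̄·Hᵀ·S⁻¹ = [-12208/19039; 8919/19039]
step 2: x' = x̄ + K·y = [-90022/19039, 124199/19039]
step 2: P' = (I − K·H)·P̄ = [291538/19039 -431203/19039; -431203/19039 642345/19039]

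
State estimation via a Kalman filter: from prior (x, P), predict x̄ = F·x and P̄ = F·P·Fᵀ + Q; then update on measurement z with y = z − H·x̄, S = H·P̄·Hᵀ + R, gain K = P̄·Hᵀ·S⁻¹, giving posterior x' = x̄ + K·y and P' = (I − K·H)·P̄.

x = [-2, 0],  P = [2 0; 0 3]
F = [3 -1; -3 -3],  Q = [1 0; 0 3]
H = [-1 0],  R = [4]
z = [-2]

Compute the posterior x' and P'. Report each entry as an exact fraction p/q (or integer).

x̄ = F·x = [-6, 6]
P̄ = F·P·Fᵀ + Q = [22 -9; -9 48]
y = z − H·x̄ = [-8]
S = H·P̄·Hᵀ + R = [26]
K = P̄·Hᵀ·S⁻¹ = [-11/13; 9/26]
x' = x̄ + K·y = [10/13, 42/13]
P' = (I − K·H)·P̄ = [44/13 -18/13; -18/13 1167/26]

x' = [10/13, 42/13]
P' = [44/13 -18/13; -18/13 1167/26]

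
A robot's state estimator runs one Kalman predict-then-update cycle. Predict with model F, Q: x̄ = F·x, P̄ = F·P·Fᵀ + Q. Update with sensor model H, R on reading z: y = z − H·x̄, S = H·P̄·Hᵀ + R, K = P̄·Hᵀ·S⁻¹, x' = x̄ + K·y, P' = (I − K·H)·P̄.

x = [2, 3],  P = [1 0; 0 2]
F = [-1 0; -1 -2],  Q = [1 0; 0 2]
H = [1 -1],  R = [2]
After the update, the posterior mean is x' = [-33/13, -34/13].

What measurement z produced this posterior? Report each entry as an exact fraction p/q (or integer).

x̄ = F·x = [-2, -8]
P̄ = F·P·Fᵀ + Q = [2 1; 1 11]
S = H·P̄·Hᵀ + R = [13]
K = P̄·Hᵀ·S⁻¹ = [1/13; -10/13]
x' − x̄ = [-7/13, 70/13] = K·y
y = (KᵀK)⁻¹·Kᵀ·(x' − x̄) = [-7]
z = y + H·x̄ = [-7] + [6] = [-1]

z = [-1]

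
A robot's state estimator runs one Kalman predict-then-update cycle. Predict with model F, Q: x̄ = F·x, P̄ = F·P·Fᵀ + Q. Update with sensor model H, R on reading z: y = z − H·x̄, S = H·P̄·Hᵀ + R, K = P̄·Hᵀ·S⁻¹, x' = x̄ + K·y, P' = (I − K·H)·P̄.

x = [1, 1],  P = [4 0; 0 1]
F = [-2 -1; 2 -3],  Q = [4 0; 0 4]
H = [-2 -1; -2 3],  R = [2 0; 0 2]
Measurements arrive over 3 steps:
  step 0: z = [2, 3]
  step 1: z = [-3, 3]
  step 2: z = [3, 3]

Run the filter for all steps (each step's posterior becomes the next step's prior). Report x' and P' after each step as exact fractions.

step 0: x' = [-17387/14644, 2971/14644], P' = [2221/7322 867/7322; 867/7322 1789/7322]
step 1: x' = [6709459/9127558, 12317213/9127558], P' = [1344429/4563779 520351/4563779; 520351/4563779 1084669/4563779]
step 2: x' = [-9043723481/5597140288, -720473063/5597140288], P' = [823951505/2798570144 318818735/2798570144; 318818735/2798570144 664872721/2798570144]

step 0: x̄ = F·x = [-3, -1]
step 0: P̄ = F·P·Fᵀ + Q = [21 -13; -13 29]
step 0: y = z − H·x̄ = [-5, 0]
step 0: S = H·P̄·Hᵀ + R = [63 49; 49 503]
step 0: K = P̄·Hᵀ·S⁻¹ = [-5309/14644 -263/2092; -3523/14644 519/2092]
step 0: x' = x̄ + K·y = [-17387/14644, 2971/14644]
step 0: P' = (I − K·H)·P̄ = [2221/7322 867/7322; 867/7322 1789/7322]
step 1: x̄ = F·x = [31803/14644, -6241/2092]
step 1: P̄ = F·P·Fᵀ + Q = [43429/7322 -7/1046; -7/1046 6267/1046]
step 1: y = z − H·x̄ = [-24013/14644, 238599/14644]
step 1: S = H·P̄·Hᵀ + R = [232033/7322 42305/7322; 42305/7322 583769/7322]
step 1: K = P̄·Hᵀ·S⁻¹ = [-3209209/9127558 -1127805/9127558; -2125371/9127558 2213305/9127558]
step 1: x' = x̄ + K·y = [6709459/9127558, 12317213/9127558]
step 1: P' = (I − K·H)·P̄ = [1344429/4563779 520351/4563779; 520351/4563779 1084669/4563779]
step 2: x̄ = F·x = [-25736131/9127558, -23532721/9127558]
step 2: P̄ = F·P·Fᵀ + Q = [26798905/4563779 -42305/4563779; -42305/4563779 27150641/4563779]
step 2: y = z − H·x̄ = [-47622309/9127558, 46508575/9127558]
step 2: S = H·P̄·Hᵀ + R = [143304599/4563779 25912917/4563779; 25912917/4563779 361186607/4563779]
step 2: K = P̄·Hᵀ·S⁻¹ = [-1966721745/5597140288 -691446805/5597140288; -1302510191/5597140288 1356980693/5597140288]
step 2: x' = x̄ + K·y = [-9043723481/5597140288, -720473063/5597140288]
step 2: P' = (I − K·H)·P̄ = [823951505/2798570144 318818735/2798570144; 318818735/2798570144 664872721/2798570144]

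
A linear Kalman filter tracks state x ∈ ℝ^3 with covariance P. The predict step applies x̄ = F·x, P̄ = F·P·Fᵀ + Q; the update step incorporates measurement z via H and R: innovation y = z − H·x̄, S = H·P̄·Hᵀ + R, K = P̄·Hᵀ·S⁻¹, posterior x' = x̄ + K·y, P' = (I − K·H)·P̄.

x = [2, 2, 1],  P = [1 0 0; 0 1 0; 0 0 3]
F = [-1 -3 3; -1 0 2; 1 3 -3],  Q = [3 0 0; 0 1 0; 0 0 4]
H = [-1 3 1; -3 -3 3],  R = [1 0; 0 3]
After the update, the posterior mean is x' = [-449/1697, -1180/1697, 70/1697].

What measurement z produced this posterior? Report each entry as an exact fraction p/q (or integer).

z = [-2, 3]

x̄ = F·x = [-5, 0, 5]
P̄ = F·P·Fᵀ + Q = [40 19 -37; 19 14 -19; -37 -19 41]
S = H·P̄·Hᵀ + R = [54 111; 111 2208]
K = P̄·Hᵀ·S⁻¹ = [-4064/35637 -4444/35637; 8716/35637 -2956/35637; 1563/11879 1487/11879]
x' − x̄ = [8036/1697, -1180/1697, -8415/1697] = K·y
y = (KᵀK)⁻¹·Kᵀ·(x' − x̄) = [-12, -27]
z = y + H·x̄ = [-12, -27] + [10, 30] = [-2, 3]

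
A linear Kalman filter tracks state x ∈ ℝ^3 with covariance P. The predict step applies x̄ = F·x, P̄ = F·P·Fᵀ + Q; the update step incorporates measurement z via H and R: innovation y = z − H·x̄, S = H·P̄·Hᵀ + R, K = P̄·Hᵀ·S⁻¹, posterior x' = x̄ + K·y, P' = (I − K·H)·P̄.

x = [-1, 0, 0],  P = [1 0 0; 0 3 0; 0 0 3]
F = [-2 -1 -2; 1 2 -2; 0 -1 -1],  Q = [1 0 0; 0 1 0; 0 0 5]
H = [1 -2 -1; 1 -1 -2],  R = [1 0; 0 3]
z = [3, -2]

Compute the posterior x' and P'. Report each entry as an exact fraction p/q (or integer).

x' = [5534/1973, -2811/1973, 5463/1973]
P' = [37951/1973 12110/1973 13474/1973; 12110/1973 5194/1973 2864/1973; 13474/1973 2864/1973 7129/1973]

x̄ = F·x = [2, -1, 0]
P̄ = F·P·Fᵀ + Q = [20 4 9; 4 26 0; 9 0 11]
y = z − H·x̄ = [-1, -5]
S = H·P̄·Hᵀ + R = [102 55; 55 49]
K = P̄·Hᵀ·S⁻¹ = [257/1973 -369/1973; -1142/1973 396/1973; 617/1973 -1216/1973]
x' = x̄ + K·y = [5534/1973, -2811/1973, 5463/1973]
P' = (I − K·H)·P̄ = [37951/1973 12110/1973 13474/1973; 12110/1973 5194/1973 2864/1973; 13474/1973 2864/1973 7129/1973]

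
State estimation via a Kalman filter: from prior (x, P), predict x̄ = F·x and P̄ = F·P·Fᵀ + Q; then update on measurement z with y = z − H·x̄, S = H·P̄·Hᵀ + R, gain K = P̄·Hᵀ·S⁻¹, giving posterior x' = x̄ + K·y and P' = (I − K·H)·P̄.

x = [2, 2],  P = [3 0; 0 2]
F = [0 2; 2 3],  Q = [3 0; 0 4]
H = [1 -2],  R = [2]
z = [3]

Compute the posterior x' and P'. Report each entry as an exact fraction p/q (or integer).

x̄ = F·x = [4, 10]
P̄ = F·P·Fᵀ + Q = [11 12; 12 34]
y = z − H·x̄ = [19]
S = H·P̄·Hᵀ + R = [101]
K = P̄·Hᵀ·S⁻¹ = [-13/101; -56/101]
x' = x̄ + K·y = [157/101, -54/101]
P' = (I − K·H)·P̄ = [942/101 484/101; 484/101 298/101]

x' = [157/101, -54/101]
P' = [942/101 484/101; 484/101 298/101]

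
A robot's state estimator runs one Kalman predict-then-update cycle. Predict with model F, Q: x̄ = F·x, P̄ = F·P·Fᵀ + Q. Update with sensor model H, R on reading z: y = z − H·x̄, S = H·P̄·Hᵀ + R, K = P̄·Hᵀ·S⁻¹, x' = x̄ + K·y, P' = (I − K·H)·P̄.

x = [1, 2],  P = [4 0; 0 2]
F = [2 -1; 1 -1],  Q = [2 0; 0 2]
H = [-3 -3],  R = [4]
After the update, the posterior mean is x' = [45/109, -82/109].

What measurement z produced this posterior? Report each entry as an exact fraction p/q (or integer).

z = [1]

x̄ = F·x = [0, -1]
P̄ = F·P·Fᵀ + Q = [20 10; 10 8]
S = H·P̄·Hᵀ + R = [436]
K = P̄·Hᵀ·S⁻¹ = [-45/218; -27/218]
x' − x̄ = [45/109, 27/109] = K·y
y = (KᵀK)⁻¹·Kᵀ·(x' − x̄) = [-2]
z = y + H·x̄ = [-2] + [3] = [1]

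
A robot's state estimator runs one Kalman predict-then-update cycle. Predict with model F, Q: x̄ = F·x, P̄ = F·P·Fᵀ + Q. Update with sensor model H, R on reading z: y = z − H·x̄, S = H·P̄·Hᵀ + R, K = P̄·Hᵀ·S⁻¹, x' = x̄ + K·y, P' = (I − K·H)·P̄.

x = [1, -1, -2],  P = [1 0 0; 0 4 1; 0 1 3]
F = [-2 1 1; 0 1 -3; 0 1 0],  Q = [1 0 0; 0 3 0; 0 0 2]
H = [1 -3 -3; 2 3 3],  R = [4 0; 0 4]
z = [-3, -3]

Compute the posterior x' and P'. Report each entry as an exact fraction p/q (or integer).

x' = [-4726/2167, 4641/4334, -2979/4334]
P' = [9056/10835 -4696/10835 3188/10835; -4696/10835 63027/21670 -57711/21670; 3188/10835 -57711/21670 57683/21670]

x̄ = F·x = [-5, 5, -1]
P̄ = F·P·Fᵀ + Q = [14 -7 5; -7 28 1; 5 1 6]
y = z − H·x̄ = [14, -5]
S = H·P̄·Hᵀ + R = [354 -290; -290 360]
K = P̄·Hᵀ·S⁻¹ = [679/2167 3397/10835; -1267/4334 -709/21670; 323/4334 3167/21670]
x' = x̄ + K·y = [-4726/2167, 4641/4334, -2979/4334]
P' = (I − K·H)·P̄ = [9056/10835 -4696/10835 3188/10835; -4696/10835 63027/21670 -57711/21670; 3188/10835 -57711/21670 57683/21670]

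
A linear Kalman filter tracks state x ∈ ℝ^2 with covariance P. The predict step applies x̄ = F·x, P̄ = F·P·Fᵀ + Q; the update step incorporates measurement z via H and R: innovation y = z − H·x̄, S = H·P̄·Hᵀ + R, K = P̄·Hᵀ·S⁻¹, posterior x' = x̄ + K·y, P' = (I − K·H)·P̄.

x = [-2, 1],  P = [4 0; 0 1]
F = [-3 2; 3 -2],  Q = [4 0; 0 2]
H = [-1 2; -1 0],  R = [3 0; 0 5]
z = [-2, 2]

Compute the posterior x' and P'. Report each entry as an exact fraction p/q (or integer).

x̄ = F·x = [8, -8]
P̄ = F·P·Fᵀ + Q = [44 -40; -40 42]
y = z − H·x̄ = [22, 10]
S = H·P̄·Hᵀ + R = [375 124; 124 49]
K = P̄·Hᵀ·S⁻¹ = [-620/2999 -1124/2999; 1116/2999 -376/2999]
x' = x̄ + K·y = [-888/2999, -3200/2999]
P' = (I − K·H)·P̄ = [5620/2999 1880/2999; 1880/2999 2614/2999]

x' = [-888/2999, -3200/2999]
P' = [5620/2999 1880/2999; 1880/2999 2614/2999]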